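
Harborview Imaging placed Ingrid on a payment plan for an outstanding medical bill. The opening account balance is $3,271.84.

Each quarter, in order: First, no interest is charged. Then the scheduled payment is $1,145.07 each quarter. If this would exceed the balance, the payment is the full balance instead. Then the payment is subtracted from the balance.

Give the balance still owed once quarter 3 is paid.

$0.00

Quarter 1: opening $3,271.84; payment $1,145.07; balance $2,126.77
Quarter 2: opening $2,126.77; payment $1,145.07; balance $981.70
Quarter 3: opening $981.70; payment $981.70; balance $0.00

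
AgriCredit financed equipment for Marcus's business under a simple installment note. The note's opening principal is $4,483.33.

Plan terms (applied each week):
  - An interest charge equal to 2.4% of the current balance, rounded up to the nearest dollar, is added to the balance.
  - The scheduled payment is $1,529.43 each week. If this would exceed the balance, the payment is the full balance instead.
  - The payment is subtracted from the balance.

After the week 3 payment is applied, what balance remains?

$116.04

Week 1: $4,483.33 +$108.00 interest = $4,591.33; pay $1,529.43 → $3,061.90
Week 2: $3,061.90 +$74.00 interest = $3,135.90; pay $1,529.43 → $1,606.47
Week 3: $1,606.47 +$39.00 interest = $1,645.47; pay $1,529.43 → $116.04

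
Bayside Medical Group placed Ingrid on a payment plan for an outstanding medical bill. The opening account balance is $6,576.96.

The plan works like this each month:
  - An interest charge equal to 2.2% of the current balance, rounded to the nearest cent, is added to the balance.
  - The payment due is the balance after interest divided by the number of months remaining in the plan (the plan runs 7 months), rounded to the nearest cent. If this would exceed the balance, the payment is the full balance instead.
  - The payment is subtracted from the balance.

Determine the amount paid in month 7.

$1,094.16

# | Opening | Interest | Payment | End bal
1 | $6,576.96 | $144.69 | $960.24 | $5,761.41
2 | $5,761.41 | $126.75 | $981.36 | $4,906.80
3 | $4,906.80 | $107.95 | $1,002.95 | $4,011.80
4 | $4,011.80 | $88.26 | $1,025.02 | $3,075.04
5 | $3,075.04 | $67.65 | $1,047.56 | $2,095.13
6 | $2,095.13 | $46.09 | $1,070.61 | $1,070.61
7 | $1,070.61 | $23.55 | $1,094.16 | $0.00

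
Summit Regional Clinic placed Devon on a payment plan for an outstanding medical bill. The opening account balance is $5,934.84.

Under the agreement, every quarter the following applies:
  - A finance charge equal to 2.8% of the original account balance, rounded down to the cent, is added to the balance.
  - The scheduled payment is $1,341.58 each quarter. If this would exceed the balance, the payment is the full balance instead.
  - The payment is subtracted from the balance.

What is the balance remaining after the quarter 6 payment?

Quarter 1: opening $5,934.84; interest $166.17 → $6,101.01; payment $1,341.58; balance $4,759.43
Quarter 2: opening $4,759.43; interest $166.17 → $4,925.60; payment $1,341.58; balance $3,584.02
Quarter 3: opening $3,584.02; interest $166.17 → $3,750.19; payment $1,341.58; balance $2,408.61
Quarter 4: opening $2,408.61; interest $166.17 → $2,574.78; payment $1,341.58; balance $1,233.20
Quarter 5: opening $1,233.20; interest $166.17 → $1,399.37; payment $1,341.58; balance $57.79
Quarter 6: opening $57.79; interest $166.17 → $223.96; payment $223.96; balance $0.00

$0.00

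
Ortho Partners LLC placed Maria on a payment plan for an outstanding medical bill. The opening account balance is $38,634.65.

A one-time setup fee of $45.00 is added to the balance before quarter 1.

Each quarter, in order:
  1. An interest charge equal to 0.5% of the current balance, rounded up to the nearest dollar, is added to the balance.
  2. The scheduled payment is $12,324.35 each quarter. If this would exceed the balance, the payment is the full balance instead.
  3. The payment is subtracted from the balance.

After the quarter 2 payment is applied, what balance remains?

Quarter 1: $38,679.65 +$194.00 interest = $38,873.65; pay $12,324.35 → $26,549.30
Quarter 2: $26,549.30 +$133.00 interest = $26,682.30; pay $12,324.35 → $14,357.95

$14,357.95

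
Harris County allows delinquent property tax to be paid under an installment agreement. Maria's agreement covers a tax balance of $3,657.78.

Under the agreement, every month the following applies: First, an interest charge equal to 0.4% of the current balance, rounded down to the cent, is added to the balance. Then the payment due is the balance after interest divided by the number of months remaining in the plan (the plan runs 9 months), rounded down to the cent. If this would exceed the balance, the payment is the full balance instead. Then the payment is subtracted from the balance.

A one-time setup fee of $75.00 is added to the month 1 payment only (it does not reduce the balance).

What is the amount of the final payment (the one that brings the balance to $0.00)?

$421.28

Month 1: opening $3,657.78; interest $14.63 → $3,672.41; payment $408.04 (+ $75.00 fee); balance $3,264.37
Month 2: opening $3,264.37; interest $13.05 → $3,277.42; payment $409.67; balance $2,867.75
Month 3: opening $2,867.75; interest $11.47 → $2,879.22; payment $411.31; balance $2,467.91
Month 4: opening $2,467.91; interest $9.87 → $2,477.78; payment $412.96; balance $2,064.82
Month 5: opening $2,064.82; interest $8.25 → $2,073.07; payment $414.61; balance $1,658.46
Month 6: opening $1,658.46; interest $6.63 → $1,665.09; payment $416.27; balance $1,248.82
Month 7: opening $1,248.82; interest $4.99 → $1,253.81; payment $417.93; balance $835.88
Month 8: opening $835.88; interest $3.34 → $839.22; payment $419.61; balance $419.61
Month 9: opening $419.61; interest $1.67 → $421.28; payment $421.28; balance $0.00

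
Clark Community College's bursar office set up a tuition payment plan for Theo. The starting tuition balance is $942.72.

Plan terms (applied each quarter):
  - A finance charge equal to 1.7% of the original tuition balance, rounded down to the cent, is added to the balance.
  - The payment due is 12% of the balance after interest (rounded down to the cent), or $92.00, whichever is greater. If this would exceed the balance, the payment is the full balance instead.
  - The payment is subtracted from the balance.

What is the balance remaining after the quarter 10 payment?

$148.02

Quarter 1: $942.72 +$16.02 interest = $958.74; pay $115.04 → $843.70
Quarter 2: $843.70 +$16.02 interest = $859.72; pay $103.16 → $756.56
Quarter 3: $756.56 +$16.02 interest = $772.58; pay $92.70 → $679.88
Quarter 4: $679.88 +$16.02 interest = $695.90; pay $92.00 → $603.90
Quarter 5: $603.90 +$16.02 interest = $619.92; pay $92.00 → $527.92
Quarter 6: $527.92 +$16.02 interest = $543.94; pay $92.00 → $451.94
Quarter 7: $451.94 +$16.02 interest = $467.96; pay $92.00 → $375.96
Quarter 8: $375.96 +$16.02 interest = $391.98; pay $92.00 → $299.98
Quarter 9: $299.98 +$16.02 interest = $316.00; pay $92.00 → $224.00
Quarter 10: $224.00 +$16.02 interest = $240.02; pay $92.00 → $148.02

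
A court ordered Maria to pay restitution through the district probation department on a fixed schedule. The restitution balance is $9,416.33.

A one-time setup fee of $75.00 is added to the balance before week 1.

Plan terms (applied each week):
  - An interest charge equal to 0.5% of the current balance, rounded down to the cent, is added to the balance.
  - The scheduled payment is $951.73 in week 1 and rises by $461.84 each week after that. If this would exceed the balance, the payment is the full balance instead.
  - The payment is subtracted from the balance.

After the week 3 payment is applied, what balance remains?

Week 1: $9,491.33 +$47.45 interest = $9,538.78; pay $951.73 → $8,587.05
Week 2: $8,587.05 +$42.93 interest = $8,629.98; pay $1,413.57 → $7,216.41
Week 3: $7,216.41 +$36.08 interest = $7,252.49; pay $1,875.41 → $5,377.08

$5,377.08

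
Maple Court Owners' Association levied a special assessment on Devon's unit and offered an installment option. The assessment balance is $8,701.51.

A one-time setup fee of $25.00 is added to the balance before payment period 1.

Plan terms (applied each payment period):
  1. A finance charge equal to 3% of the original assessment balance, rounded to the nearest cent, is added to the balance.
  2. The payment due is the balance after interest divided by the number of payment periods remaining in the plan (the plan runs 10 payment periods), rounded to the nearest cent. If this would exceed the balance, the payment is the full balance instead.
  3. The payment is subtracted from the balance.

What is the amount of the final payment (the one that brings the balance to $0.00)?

$1,637.26

Payment period 1: $8,726.51 +$261.05 interest = $8,987.56; pay $898.76 → $8,088.80
Payment period 2: $8,088.80 +$261.05 interest = $8,349.85; pay $927.76 → $7,422.09
Payment period 3: $7,422.09 +$261.05 interest = $7,683.14; pay $960.39 → $6,722.75
Payment period 4: $6,722.75 +$261.05 interest = $6,983.80; pay $997.69 → $5,986.11
Payment period 5: $5,986.11 +$261.05 interest = $6,247.16; pay $1,041.19 → $5,205.97
Payment period 6: $5,205.97 +$261.05 interest = $5,467.02; pay $1,093.40 → $4,373.62
Payment period 7: $4,373.62 +$261.05 interest = $4,634.67; pay $1,158.67 → $3,476.00
Payment period 8: $3,476.00 +$261.05 interest = $3,737.05; pay $1,245.68 → $2,491.37
Payment period 9: $2,491.37 +$261.05 interest = $2,752.42; pay $1,376.21 → $1,376.21
Payment period 10: $1,376.21 +$261.05 interest = $1,637.26; pay $1,637.26 → $0.00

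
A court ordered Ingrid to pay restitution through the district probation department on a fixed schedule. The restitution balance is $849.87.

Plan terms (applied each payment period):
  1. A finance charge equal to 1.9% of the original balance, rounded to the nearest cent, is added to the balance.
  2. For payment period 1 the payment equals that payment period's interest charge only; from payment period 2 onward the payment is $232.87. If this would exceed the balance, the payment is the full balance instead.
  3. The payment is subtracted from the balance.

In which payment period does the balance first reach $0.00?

5

Payment period 1: opening $849.87; interest $16.15 → $866.02; payment $16.15; balance $849.87
Payment period 2: opening $849.87; interest $16.15 → $866.02; payment $232.87; balance $633.15
Payment period 3: opening $633.15; interest $16.15 → $649.30; payment $232.87; balance $416.43
Payment period 4: opening $416.43; interest $16.15 → $432.58; payment $232.87; balance $199.71
Payment period 5: opening $199.71; interest $16.15 → $215.86; payment $215.86; balance $0.00
Balance reaches $0.00 in payment period 5.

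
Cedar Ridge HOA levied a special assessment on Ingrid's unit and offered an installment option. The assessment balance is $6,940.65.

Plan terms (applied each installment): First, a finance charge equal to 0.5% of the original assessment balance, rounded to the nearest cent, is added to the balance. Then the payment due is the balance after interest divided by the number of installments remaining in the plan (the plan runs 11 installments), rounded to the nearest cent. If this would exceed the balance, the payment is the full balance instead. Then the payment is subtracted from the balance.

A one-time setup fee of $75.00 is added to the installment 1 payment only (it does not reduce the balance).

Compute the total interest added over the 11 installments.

Installment 1: opening $6,940.65; interest $34.70 → $6,975.35; payment $634.12 (+ $75.00 fee); balance $6,341.23
Installment 2: opening $6,341.23; interest $34.70 → $6,375.93; payment $637.59; balance $5,738.34
Installment 3: opening $5,738.34; interest $34.70 → $5,773.04; payment $641.45; balance $5,131.59
Installment 4: opening $5,131.59; interest $34.70 → $5,166.29; payment $645.79; balance $4,520.50
Installment 5: opening $4,520.50; interest $34.70 → $4,555.20; payment $650.74; balance $3,904.46
Installment 6: opening $3,904.46; interest $34.70 → $3,939.16; payment $656.53; balance $3,282.63
Installment 7: opening $3,282.63; interest $34.70 → $3,317.33; payment $663.47; balance $2,653.86
Installment 8: opening $2,653.86; interest $34.70 → $2,688.56; payment $672.14; balance $2,016.42
Installment 9: opening $2,016.42; interest $34.70 → $2,051.12; payment $683.71; balance $1,367.41
Installment 10: opening $1,367.41; interest $34.70 → $1,402.11; payment $701.06; balance $701.05
Installment 11: opening $701.05; interest $34.70 → $735.75; payment $735.75; balance $0.00
Total interest: $34.70 + $34.70 + $34.70 + $34.70 + $34.70 + $34.70 + $34.70 + $34.70 + $34.70 + $34.70 + $34.70 = $381.70

$381.70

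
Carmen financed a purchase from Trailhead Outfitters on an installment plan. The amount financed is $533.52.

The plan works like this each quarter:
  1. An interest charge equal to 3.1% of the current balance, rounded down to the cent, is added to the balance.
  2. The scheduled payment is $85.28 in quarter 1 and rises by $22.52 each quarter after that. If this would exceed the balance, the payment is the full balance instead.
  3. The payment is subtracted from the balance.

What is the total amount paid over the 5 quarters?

# | Opening | Interest | Payment | End bal
1 | $533.52 | $16.53 | $85.28 | $464.77
2 | $464.77 | $14.40 | $107.80 | $371.37
3 | $371.37 | $11.51 | $130.32 | $252.56
4 | $252.56 | $7.82 | $152.84 | $107.54
5 | $107.54 | $3.33 | $110.87 | $0.00
Total paid: $587.11

$587.11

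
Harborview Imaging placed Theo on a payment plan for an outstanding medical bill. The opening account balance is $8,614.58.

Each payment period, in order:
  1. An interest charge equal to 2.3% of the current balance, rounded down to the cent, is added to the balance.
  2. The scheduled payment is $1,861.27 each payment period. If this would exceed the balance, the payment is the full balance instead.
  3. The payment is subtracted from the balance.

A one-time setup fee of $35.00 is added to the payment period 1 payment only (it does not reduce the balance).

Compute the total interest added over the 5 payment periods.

# | Opening | Interest | Payment | Fee | End bal
1 | $8,614.58 | $198.13 | $1,861.27 | $35.00 | $6,951.44
2 | $6,951.44 | $159.88 | $1,861.27 | — | $5,250.05
3 | $5,250.05 | $120.75 | $1,861.27 | — | $3,509.53
4 | $3,509.53 | $80.71 | $1,861.27 | — | $1,728.97
5 | $1,728.97 | $39.76 | $1,768.73 | — | $0.00
Total interest: $198.13 + $159.88 + $120.75 + $80.71 + $39.76 = $599.23

$599.23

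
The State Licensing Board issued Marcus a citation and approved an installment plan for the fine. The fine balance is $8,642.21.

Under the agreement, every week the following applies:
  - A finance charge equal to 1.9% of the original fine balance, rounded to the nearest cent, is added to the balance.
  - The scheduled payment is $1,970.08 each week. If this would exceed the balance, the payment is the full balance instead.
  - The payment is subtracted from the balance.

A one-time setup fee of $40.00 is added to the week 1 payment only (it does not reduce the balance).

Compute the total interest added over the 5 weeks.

$821.00

Week 1: opening $8,642.21; interest $164.20 → $8,806.41; payment $1,970.08 (+ $40.00 fee); balance $6,836.33
Week 2: opening $6,836.33; interest $164.20 → $7,000.53; payment $1,970.08; balance $5,030.45
Week 3: opening $5,030.45; interest $164.20 → $5,194.65; payment $1,970.08; balance $3,224.57
Week 4: opening $3,224.57; interest $164.20 → $3,388.77; payment $1,970.08; balance $1,418.69
Week 5: opening $1,418.69; interest $164.20 → $1,582.89; payment $1,582.89; balance $0.00
Total interest: $164.20 + $164.20 + $164.20 + $164.20 + $164.20 = $821.00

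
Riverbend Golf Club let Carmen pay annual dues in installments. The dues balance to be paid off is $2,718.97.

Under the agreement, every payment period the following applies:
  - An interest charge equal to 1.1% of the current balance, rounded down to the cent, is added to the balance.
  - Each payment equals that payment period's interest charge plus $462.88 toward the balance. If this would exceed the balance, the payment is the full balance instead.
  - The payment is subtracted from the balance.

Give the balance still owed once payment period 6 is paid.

Payment period 1: opening $2,718.97; interest $29.90 → $2,748.87; payment $492.78; balance $2,256.09
Payment period 2: opening $2,256.09; interest $24.81 → $2,280.90; payment $487.69; balance $1,793.21
Payment period 3: opening $1,793.21; interest $19.72 → $1,812.93; payment $482.60; balance $1,330.33
Payment period 4: opening $1,330.33; interest $14.63 → $1,344.96; payment $477.51; balance $867.45
Payment period 5: opening $867.45; interest $9.54 → $876.99; payment $472.42; balance $404.57
Payment period 6: opening $404.57; interest $4.45 → $409.02; payment $409.02; balance $0.00

$0.00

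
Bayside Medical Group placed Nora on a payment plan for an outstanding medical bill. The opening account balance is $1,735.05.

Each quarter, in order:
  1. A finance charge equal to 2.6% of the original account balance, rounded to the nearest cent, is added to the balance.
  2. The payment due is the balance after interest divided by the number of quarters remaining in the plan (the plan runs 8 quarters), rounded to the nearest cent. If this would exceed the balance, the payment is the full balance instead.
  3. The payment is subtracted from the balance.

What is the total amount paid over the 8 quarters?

# | Opening | Interest | Payment | End bal
1 | $1,735.05 | $45.11 | $222.52 | $1,557.64
2 | $1,557.64 | $45.11 | $228.96 | $1,373.79
3 | $1,373.79 | $45.11 | $236.48 | $1,182.42
4 | $1,182.42 | $45.11 | $245.51 | $982.02
5 | $982.02 | $45.11 | $256.78 | $770.35
6 | $770.35 | $45.11 | $271.82 | $543.64
7 | $543.64 | $45.11 | $294.38 | $294.37
8 | $294.37 | $45.11 | $339.48 | $0.00
Total paid: $2,095.93

$2,095.93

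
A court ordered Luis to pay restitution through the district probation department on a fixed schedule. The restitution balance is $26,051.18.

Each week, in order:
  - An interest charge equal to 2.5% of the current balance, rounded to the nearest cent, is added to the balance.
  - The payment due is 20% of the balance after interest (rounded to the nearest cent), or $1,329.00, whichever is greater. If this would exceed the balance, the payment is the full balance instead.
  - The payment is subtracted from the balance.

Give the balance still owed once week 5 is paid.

$9,658.21

Week 1: opening $26,051.18; interest $651.28 → $26,702.46; payment $5,340.49; balance $21,361.97
Week 2: opening $21,361.97; interest $534.05 → $21,896.02; payment $4,379.20; balance $17,516.82
Week 3: opening $17,516.82; interest $437.92 → $17,954.74; payment $3,590.95; balance $14,363.79
Week 4: opening $14,363.79; interest $359.09 → $14,722.88; payment $2,944.58; balance $11,778.30
Week 5: opening $11,778.30; interest $294.46 → $12,072.76; payment $2,414.55; balance $9,658.21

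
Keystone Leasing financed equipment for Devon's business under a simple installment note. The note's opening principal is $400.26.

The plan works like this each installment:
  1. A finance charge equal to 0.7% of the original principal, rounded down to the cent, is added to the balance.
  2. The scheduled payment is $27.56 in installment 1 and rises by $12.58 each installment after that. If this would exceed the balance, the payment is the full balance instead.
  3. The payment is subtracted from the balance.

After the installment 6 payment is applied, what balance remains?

$63.00

Installment 1: opening $400.26; interest $2.80 → $403.06; payment $27.56; balance $375.50
Installment 2: opening $375.50; interest $2.80 → $378.30; payment $40.14; balance $338.16
Installment 3: opening $338.16; interest $2.80 → $340.96; payment $52.72; balance $288.24
Installment 4: opening $288.24; interest $2.80 → $291.04; payment $65.30; balance $225.74
Installment 5: opening $225.74; interest $2.80 → $228.54; payment $77.88; balance $150.66
Installment 6: opening $150.66; interest $2.80 → $153.46; payment $90.46; balance $63.00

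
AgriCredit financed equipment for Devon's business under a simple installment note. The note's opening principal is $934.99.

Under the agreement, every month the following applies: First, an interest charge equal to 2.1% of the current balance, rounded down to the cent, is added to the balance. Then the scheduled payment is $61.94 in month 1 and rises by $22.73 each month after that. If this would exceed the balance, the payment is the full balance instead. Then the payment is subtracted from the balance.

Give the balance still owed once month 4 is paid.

Month 1: opening $934.99; interest $19.63 → $954.62; payment $61.94; balance $892.68
Month 2: opening $892.68; interest $18.74 → $911.42; payment $84.67; balance $826.75
Month 3: opening $826.75; interest $17.36 → $844.11; payment $107.40; balance $736.71
Month 4: opening $736.71; interest $15.47 → $752.18; payment $130.13; balance $622.05

$622.05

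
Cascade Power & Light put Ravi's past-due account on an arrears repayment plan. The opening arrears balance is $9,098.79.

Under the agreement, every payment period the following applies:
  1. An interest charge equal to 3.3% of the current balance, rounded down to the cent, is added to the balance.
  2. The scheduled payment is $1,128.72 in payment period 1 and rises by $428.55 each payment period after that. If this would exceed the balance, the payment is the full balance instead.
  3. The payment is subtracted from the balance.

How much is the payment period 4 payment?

Payment period 1: opening $9,098.79; interest $300.26 → $9,399.05; payment $1,128.72; balance $8,270.33
Payment period 2: opening $8,270.33; interest $272.92 → $8,543.25; payment $1,557.27; balance $6,985.98
Payment period 3: opening $6,985.98; interest $230.53 → $7,216.51; payment $1,985.82; balance $5,230.69
Payment period 4: opening $5,230.69; interest $172.61 → $5,403.30; payment $2,414.37; balance $2,988.93

$2,414.37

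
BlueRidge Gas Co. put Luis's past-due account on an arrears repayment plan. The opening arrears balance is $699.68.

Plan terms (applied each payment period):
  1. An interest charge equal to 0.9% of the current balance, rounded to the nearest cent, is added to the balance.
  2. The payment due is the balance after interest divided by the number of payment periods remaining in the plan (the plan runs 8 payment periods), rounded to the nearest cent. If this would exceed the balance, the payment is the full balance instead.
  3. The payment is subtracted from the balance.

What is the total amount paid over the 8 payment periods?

# | Opening | Interest | Payment | End bal
1 | $699.68 | $6.30 | $88.25 | $617.73
2 | $617.73 | $5.56 | $89.04 | $534.25
3 | $534.25 | $4.81 | $89.84 | $449.22
4 | $449.22 | $4.04 | $90.65 | $362.61
5 | $362.61 | $3.26 | $91.47 | $274.40
6 | $274.40 | $2.47 | $92.29 | $184.58
7 | $184.58 | $1.66 | $93.12 | $93.12
8 | $93.12 | $0.84 | $93.96 | $0.00
Total paid: $728.62

$728.62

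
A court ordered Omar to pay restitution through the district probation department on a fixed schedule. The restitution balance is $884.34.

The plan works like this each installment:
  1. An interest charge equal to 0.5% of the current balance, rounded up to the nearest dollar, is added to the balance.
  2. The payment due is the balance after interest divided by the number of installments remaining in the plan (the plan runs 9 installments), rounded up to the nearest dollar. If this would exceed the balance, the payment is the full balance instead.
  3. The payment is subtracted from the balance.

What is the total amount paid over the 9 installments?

Installment 1: opening $884.34; interest $5.00 → $889.34; payment $99.00; balance $790.34
Installment 2: opening $790.34; interest $4.00 → $794.34; payment $100.00; balance $694.34
Installment 3: opening $694.34; interest $4.00 → $698.34; payment $100.00; balance $598.34
Installment 4: opening $598.34; interest $3.00 → $601.34; payment $101.00; balance $500.34
Installment 5: opening $500.34; interest $3.00 → $503.34; payment $101.00; balance $402.34
Installment 6: opening $402.34; interest $3.00 → $405.34; payment $102.00; balance $303.34
Installment 7: opening $303.34; interest $2.00 → $305.34; payment $102.00; balance $203.34
Installment 8: opening $203.34; interest $2.00 → $205.34; payment $103.00; balance $102.34
Installment 9: opening $102.34; interest $1.00 → $103.34; payment $103.34; balance $0.00
Total paid: $911.34

$911.34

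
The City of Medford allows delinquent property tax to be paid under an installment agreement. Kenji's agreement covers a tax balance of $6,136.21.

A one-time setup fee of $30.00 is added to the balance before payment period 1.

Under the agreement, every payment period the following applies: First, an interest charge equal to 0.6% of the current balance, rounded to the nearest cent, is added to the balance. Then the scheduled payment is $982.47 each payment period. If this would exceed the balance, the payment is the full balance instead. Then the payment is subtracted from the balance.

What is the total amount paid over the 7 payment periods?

Payment period 1: opening $6,166.21; interest $37.00 → $6,203.21; payment $982.47; balance $5,220.74
Payment period 2: opening $5,220.74; interest $31.32 → $5,252.06; payment $982.47; balance $4,269.59
Payment period 3: opening $4,269.59; interest $25.62 → $4,295.21; payment $982.47; balance $3,312.74
Payment period 4: opening $3,312.74; interest $19.88 → $3,332.62; payment $982.47; balance $2,350.15
Payment period 5: opening $2,350.15; interest $14.10 → $2,364.25; payment $982.47; balance $1,381.78
Payment period 6: opening $1,381.78; interest $8.29 → $1,390.07; payment $982.47; balance $407.60
Payment period 7: opening $407.60; interest $2.45 → $410.05; payment $410.05; balance $0.00
Total paid: $6,304.87

$6,304.87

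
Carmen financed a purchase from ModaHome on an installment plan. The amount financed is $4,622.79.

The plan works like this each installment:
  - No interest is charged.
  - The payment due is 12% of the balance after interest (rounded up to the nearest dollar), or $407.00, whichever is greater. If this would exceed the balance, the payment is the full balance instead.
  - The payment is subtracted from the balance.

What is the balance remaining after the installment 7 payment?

$1,520.79

Installment 1: $4,622.79 − $555.00 → $4,067.79
Installment 2: $4,067.79 − $489.00 → $3,578.79
Installment 3: $3,578.79 − $430.00 → $3,148.79
Installment 4: $3,148.79 − $407.00 → $2,741.79
Installment 5: $2,741.79 − $407.00 → $2,334.79
Installment 6: $2,334.79 − $407.00 → $1,927.79
Installment 7: $1,927.79 − $407.00 → $1,520.79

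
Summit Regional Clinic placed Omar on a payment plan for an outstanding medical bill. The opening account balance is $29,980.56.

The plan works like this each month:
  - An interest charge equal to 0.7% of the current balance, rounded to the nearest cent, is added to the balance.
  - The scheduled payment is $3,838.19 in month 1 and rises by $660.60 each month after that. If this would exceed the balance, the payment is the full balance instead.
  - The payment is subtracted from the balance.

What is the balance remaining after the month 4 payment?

$11,332.03

Month 1: $29,980.56 +$209.86 interest = $30,190.42; pay $3,838.19 → $26,352.23
Month 2: $26,352.23 +$184.47 interest = $26,536.70; pay $4,498.79 → $22,037.91
Month 3: $22,037.91 +$154.27 interest = $22,192.18; pay $5,159.39 → $17,032.79
Month 4: $17,032.79 +$119.23 interest = $17,152.02; pay $5,819.99 → $11,332.03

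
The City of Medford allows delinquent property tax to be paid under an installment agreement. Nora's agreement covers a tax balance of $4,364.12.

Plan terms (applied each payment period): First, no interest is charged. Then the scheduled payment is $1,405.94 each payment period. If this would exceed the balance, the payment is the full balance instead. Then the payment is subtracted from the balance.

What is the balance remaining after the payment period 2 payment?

$1,552.24

# | Opening | Payment | End bal
1 | $4,364.12 | $1,405.94 | $2,958.18
2 | $2,958.18 | $1,405.94 | $1,552.24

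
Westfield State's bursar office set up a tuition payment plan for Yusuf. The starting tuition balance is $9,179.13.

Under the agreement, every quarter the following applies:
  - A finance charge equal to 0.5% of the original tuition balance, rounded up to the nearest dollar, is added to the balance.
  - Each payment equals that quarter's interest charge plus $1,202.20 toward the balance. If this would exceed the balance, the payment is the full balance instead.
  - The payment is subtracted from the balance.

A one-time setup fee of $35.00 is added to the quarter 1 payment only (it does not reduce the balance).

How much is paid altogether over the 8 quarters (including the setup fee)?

$9,582.13

Quarter 1: $9,179.13 +$46.00 interest = $9,225.13; pay $1,248.20 (+ $35.00 fee) → $7,976.93
Quarter 2: $7,976.93 +$46.00 interest = $8,022.93; pay $1,248.20 → $6,774.73
Quarter 3: $6,774.73 +$46.00 interest = $6,820.73; pay $1,248.20 → $5,572.53
Quarter 4: $5,572.53 +$46.00 interest = $5,618.53; pay $1,248.20 → $4,370.33
Quarter 5: $4,370.33 +$46.00 interest = $4,416.33; pay $1,248.20 → $3,168.13
Quarter 6: $3,168.13 +$46.00 interest = $3,214.13; pay $1,248.20 → $1,965.93
Quarter 7: $1,965.93 +$46.00 interest = $2,011.93; pay $1,248.20 → $763.73
Quarter 8: $763.73 +$46.00 interest = $809.73; pay $809.73 → $0.00
Total paid: $9,582.13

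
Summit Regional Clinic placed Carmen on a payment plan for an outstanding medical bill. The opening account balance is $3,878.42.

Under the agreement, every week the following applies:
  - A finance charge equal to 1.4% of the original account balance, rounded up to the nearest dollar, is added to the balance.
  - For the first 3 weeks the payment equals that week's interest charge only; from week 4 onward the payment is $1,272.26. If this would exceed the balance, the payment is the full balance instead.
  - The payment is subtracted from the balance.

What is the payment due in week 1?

# | Opening | Interest | Payment | End bal
1 | $3,878.42 | $55.00 | $55.00 | $3,878.42

$55.00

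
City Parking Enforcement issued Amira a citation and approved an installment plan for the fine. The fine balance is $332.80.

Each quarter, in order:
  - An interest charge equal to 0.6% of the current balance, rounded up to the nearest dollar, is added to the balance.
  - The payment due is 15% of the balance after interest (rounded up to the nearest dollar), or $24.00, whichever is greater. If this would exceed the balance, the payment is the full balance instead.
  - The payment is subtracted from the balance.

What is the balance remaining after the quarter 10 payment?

$37.80

Quarter 1: opening $332.80; interest $2.00 → $334.80; payment $51.00; balance $283.80
Quarter 2: opening $283.80; interest $2.00 → $285.80; payment $43.00; balance $242.80
Quarter 3: opening $242.80; interest $2.00 → $244.80; payment $37.00; balance $207.80
Quarter 4: opening $207.80; interest $2.00 → $209.80; payment $32.00; balance $177.80
Quarter 5: opening $177.80; interest $2.00 → $179.80; payment $27.00; balance $152.80
Quarter 6: opening $152.80; interest $1.00 → $153.80; payment $24.00; balance $129.80
Quarter 7: opening $129.80; interest $1.00 → $130.80; payment $24.00; balance $106.80
Quarter 8: opening $106.80; interest $1.00 → $107.80; payment $24.00; balance $83.80
Quarter 9: opening $83.80; interest $1.00 → $84.80; payment $24.00; balance $60.80
Quarter 10: opening $60.80; interest $1.00 → $61.80; payment $24.00; balance $37.80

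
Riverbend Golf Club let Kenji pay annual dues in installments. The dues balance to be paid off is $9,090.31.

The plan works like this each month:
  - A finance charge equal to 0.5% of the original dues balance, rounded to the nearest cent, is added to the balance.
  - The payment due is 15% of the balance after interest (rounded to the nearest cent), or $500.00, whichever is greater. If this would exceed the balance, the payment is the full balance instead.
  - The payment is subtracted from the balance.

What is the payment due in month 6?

$633.32

# | Opening | Interest | Payment | End bal
1 | $9,090.31 | $45.45 | $1,370.36 | $7,765.40
2 | $7,765.40 | $45.45 | $1,171.63 | $6,639.22
3 | $6,639.22 | $45.45 | $1,002.70 | $5,681.97
4 | $5,681.97 | $45.45 | $859.11 | $4,868.31
5 | $4,868.31 | $45.45 | $737.06 | $4,176.70
6 | $4,176.70 | $45.45 | $633.32 | $3,588.83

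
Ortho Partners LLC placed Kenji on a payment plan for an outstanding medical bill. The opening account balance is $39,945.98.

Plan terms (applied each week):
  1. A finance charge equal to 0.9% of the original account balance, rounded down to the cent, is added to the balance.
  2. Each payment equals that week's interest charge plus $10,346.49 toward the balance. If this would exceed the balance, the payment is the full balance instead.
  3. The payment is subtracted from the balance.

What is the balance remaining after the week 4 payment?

$0.00

Week 1: opening $39,945.98; interest $359.51 → $40,305.49; payment $10,706.00; balance $29,599.49
Week 2: opening $29,599.49; interest $359.51 → $29,959.00; payment $10,706.00; balance $19,253.00
Week 3: opening $19,253.00; interest $359.51 → $19,612.51; payment $10,706.00; balance $8,906.51
Week 4: opening $8,906.51; interest $359.51 → $9,266.02; payment $9,266.02; balance $0.00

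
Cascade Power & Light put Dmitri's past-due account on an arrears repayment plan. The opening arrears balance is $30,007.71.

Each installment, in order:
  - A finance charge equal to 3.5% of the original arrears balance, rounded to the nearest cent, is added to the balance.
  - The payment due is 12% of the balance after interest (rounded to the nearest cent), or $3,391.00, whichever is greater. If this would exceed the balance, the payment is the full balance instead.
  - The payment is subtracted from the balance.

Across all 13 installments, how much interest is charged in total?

Installment 1: opening $30,007.71; interest $1,050.27 → $31,057.98; payment $3,726.96; balance $27,331.02
Installment 2: opening $27,331.02; interest $1,050.27 → $28,381.29; payment $3,405.75; balance $24,975.54
Installment 3: opening $24,975.54; interest $1,050.27 → $26,025.81; payment $3,391.00; balance $22,634.81
Installment 4: opening $22,634.81; interest $1,050.27 → $23,685.08; payment $3,391.00; balance $20,294.08
Installment 5: opening $20,294.08; interest $1,050.27 → $21,344.35; payment $3,391.00; balance $17,953.35
Installment 6: opening $17,953.35; interest $1,050.27 → $19,003.62; payment $3,391.00; balance $15,612.62
Installment 7: opening $15,612.62; interest $1,050.27 → $16,662.89; payment $3,391.00; balance $13,271.89
Installment 8: opening $13,271.89; interest $1,050.27 → $14,322.16; payment $3,391.00; balance $10,931.16
Installment 9: opening $10,931.16; interest $1,050.27 → $11,981.43; payment $3,391.00; balance $8,590.43
Installment 10: opening $8,590.43; interest $1,050.27 → $9,640.70; payment $3,391.00; balance $6,249.70
Installment 11: opening $6,249.70; interest $1,050.27 → $7,299.97; payment $3,391.00; balance $3,908.97
Installment 12: opening $3,908.97; interest $1,050.27 → $4,959.24; payment $3,391.00; balance $1,568.24
Installment 13: opening $1,568.24; interest $1,050.27 → $2,618.51; payment $2,618.51; balance $0.00
Total interest: $1,050.27 + $1,050.27 + $1,050.27 + $1,050.27 + $1,050.27 + $1,050.27 + $1,050.27 + $1,050.27 + $1,050.27 + $1,050.27 + $1,050.27 + $1,050.27 + $1,050.27 = $13,653.51

$13,653.51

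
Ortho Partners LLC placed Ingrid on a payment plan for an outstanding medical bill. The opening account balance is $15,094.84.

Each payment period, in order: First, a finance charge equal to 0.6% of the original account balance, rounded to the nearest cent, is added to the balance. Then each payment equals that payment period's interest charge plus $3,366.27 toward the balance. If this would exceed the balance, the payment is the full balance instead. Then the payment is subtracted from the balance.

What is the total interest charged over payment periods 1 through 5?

Payment period 1: opening $15,094.84; interest $90.57 → $15,185.41; payment $3,456.84; balance $11,728.57
Payment period 2: opening $11,728.57; interest $90.57 → $11,819.14; payment $3,456.84; balance $8,362.30
Payment period 3: opening $8,362.30; interest $90.57 → $8,452.87; payment $3,456.84; balance $4,996.03
Payment period 4: opening $4,996.03; interest $90.57 → $5,086.60; payment $3,456.84; balance $1,629.76
Payment period 5: opening $1,629.76; interest $90.57 → $1,720.33; payment $1,720.33; balance $0.00
Total interest: $90.57 + $90.57 + $90.57 + $90.57 + $90.57 = $452.85

$452.85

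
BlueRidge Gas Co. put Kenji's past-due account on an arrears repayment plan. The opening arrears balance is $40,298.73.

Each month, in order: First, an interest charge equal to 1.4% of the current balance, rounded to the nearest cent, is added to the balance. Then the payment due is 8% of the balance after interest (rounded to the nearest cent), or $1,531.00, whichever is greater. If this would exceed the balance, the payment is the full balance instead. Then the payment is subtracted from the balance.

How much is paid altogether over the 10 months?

Month 1: $40,298.73 +$564.18 interest = $40,862.91; pay $3,269.03 → $37,593.88
Month 2: $37,593.88 +$526.31 interest = $38,120.19; pay $3,049.62 → $35,070.57
Month 3: $35,070.57 +$490.99 interest = $35,561.56; pay $2,844.92 → $32,716.64
Month 4: $32,716.64 +$458.03 interest = $33,174.67; pay $2,653.97 → $30,520.70
Month 5: $30,520.70 +$427.29 interest = $30,947.99; pay $2,475.84 → $28,472.15
Month 6: $28,472.15 +$398.61 interest = $28,870.76; pay $2,309.66 → $26,561.10
Month 7: $26,561.10 +$371.86 interest = $26,932.96; pay $2,154.64 → $24,778.32
Month 8: $24,778.32 +$346.90 interest = $25,125.22; pay $2,010.02 → $23,115.20
Month 9: $23,115.20 +$323.61 interest = $23,438.81; pay $1,875.10 → $21,563.71
Month 10: $21,563.71 +$301.89 interest = $21,865.60; pay $1,749.25 → $20,116.35
Total paid: $24,392.05

$24,392.05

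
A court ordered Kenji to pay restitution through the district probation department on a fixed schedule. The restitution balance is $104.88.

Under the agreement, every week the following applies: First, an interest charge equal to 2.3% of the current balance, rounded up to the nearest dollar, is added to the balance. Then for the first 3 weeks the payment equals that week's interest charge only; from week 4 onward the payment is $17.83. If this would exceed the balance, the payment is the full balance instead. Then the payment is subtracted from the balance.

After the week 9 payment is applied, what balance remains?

Week 1: opening $104.88; interest $3.00 → $107.88; payment $3.00; balance $104.88
Week 2: opening $104.88; interest $3.00 → $107.88; payment $3.00; balance $104.88
Week 3: opening $104.88; interest $3.00 → $107.88; payment $3.00; balance $104.88
Week 4: opening $104.88; interest $3.00 → $107.88; payment $17.83; balance $90.05
Week 5: opening $90.05; interest $3.00 → $93.05; payment $17.83; balance $75.22
Week 6: opening $75.22; interest $2.00 → $77.22; payment $17.83; balance $59.39
Week 7: opening $59.39; interest $2.00 → $61.39; payment $17.83; balance $43.56
Week 8: opening $43.56; interest $2.00 → $45.56; payment $17.83; balance $27.73
Week 9: opening $27.73; interest $1.00 → $28.73; payment $17.83; balance $10.90

$10.90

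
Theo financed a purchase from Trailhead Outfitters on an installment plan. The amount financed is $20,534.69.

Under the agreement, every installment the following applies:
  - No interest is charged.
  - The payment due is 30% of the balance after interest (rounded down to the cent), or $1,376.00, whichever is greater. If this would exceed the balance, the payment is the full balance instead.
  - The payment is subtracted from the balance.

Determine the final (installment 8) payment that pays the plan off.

Installment 1: $20,534.69 − $6,160.40 → $14,374.29
Installment 2: $14,374.29 − $4,312.28 → $10,062.01
Installment 3: $10,062.01 − $3,018.60 → $7,043.41
Installment 4: $7,043.41 − $2,113.02 → $4,930.39
Installment 5: $4,930.39 − $1,479.11 → $3,451.28
Installment 6: $3,451.28 − $1,376.00 → $2,075.28
Installment 7: $2,075.28 − $1,376.00 → $699.28
Installment 8: $699.28 − $699.28 → $0.00

$699.28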